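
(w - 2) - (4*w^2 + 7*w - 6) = -4*w^2 - 6*w + 4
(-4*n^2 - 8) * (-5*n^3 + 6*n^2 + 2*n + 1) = 20*n^5 - 24*n^4 + 32*n^3 - 52*n^2 - 16*n - 8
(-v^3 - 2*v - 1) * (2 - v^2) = v^5 + v^2 - 4*v - 2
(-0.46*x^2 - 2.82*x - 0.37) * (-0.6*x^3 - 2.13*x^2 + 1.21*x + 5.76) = 0.276*x^5 + 2.6718*x^4 + 5.672*x^3 - 5.2737*x^2 - 16.6909*x - 2.1312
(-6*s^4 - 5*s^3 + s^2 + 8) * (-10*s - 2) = 60*s^5 + 62*s^4 - 2*s^2 - 80*s - 16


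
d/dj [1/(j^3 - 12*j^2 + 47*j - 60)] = (-3*j^2 + 24*j - 47)/(j^3 - 12*j^2 + 47*j - 60)^2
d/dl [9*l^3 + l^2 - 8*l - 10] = 27*l^2 + 2*l - 8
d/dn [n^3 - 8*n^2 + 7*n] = 3*n^2 - 16*n + 7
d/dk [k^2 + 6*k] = 2*k + 6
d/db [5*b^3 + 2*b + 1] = 15*b^2 + 2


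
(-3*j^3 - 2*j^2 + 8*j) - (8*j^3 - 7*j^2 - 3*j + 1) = -11*j^3 + 5*j^2 + 11*j - 1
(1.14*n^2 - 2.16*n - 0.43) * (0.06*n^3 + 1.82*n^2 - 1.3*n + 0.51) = 0.0684*n^5 + 1.9452*n^4 - 5.439*n^3 + 2.6068*n^2 - 0.5426*n - 0.2193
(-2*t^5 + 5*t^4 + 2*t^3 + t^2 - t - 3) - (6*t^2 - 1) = -2*t^5 + 5*t^4 + 2*t^3 - 5*t^2 - t - 2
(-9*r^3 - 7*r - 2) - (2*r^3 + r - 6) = -11*r^3 - 8*r + 4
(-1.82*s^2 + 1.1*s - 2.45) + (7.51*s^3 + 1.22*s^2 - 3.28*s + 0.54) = 7.51*s^3 - 0.6*s^2 - 2.18*s - 1.91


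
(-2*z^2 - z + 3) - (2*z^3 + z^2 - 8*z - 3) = -2*z^3 - 3*z^2 + 7*z + 6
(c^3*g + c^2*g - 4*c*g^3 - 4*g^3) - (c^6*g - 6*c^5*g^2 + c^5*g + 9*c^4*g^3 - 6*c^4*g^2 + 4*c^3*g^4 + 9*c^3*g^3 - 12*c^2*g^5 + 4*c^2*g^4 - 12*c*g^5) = -c^6*g + 6*c^5*g^2 - c^5*g - 9*c^4*g^3 + 6*c^4*g^2 - 4*c^3*g^4 - 9*c^3*g^3 + c^3*g + 12*c^2*g^5 - 4*c^2*g^4 + c^2*g + 12*c*g^5 - 4*c*g^3 - 4*g^3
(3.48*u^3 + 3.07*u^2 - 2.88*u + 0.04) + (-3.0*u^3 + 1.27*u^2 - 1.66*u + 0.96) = 0.48*u^3 + 4.34*u^2 - 4.54*u + 1.0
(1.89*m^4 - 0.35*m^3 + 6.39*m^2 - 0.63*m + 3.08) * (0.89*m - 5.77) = 1.6821*m^5 - 11.2168*m^4 + 7.7066*m^3 - 37.431*m^2 + 6.3763*m - 17.7716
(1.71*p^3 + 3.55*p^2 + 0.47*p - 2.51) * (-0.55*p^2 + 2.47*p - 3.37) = -0.9405*p^5 + 2.2712*p^4 + 2.7473*p^3 - 9.4221*p^2 - 7.7836*p + 8.4587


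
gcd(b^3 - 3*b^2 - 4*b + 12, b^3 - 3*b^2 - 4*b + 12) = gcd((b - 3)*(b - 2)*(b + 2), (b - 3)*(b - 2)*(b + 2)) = b^3 - 3*b^2 - 4*b + 12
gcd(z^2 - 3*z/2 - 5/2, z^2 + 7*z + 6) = z + 1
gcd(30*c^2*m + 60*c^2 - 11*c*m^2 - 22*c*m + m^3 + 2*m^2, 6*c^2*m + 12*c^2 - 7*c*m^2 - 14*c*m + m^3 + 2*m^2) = 6*c*m + 12*c - m^2 - 2*m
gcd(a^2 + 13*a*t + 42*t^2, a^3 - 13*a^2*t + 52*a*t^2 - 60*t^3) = 1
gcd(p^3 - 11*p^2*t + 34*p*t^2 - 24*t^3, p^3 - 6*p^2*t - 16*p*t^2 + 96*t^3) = p^2 - 10*p*t + 24*t^2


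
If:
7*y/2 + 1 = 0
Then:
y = -2/7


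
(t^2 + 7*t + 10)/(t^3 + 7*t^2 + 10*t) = 1/t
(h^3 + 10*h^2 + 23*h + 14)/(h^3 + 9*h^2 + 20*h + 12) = (h + 7)/(h + 6)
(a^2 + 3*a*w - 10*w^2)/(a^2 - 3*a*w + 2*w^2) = (-a - 5*w)/(-a + w)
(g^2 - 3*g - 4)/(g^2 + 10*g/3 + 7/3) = 3*(g - 4)/(3*g + 7)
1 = 1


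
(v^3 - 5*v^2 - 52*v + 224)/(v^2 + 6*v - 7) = (v^2 - 12*v + 32)/(v - 1)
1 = 1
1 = 1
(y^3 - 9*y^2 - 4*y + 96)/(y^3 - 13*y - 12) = (y - 8)/(y + 1)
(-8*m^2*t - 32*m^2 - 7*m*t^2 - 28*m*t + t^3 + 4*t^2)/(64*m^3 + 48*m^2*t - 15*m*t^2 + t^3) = (t + 4)/(-8*m + t)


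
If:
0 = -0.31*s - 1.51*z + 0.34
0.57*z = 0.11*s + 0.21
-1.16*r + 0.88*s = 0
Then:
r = -0.27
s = -0.36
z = 0.30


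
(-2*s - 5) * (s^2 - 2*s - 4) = -2*s^3 - s^2 + 18*s + 20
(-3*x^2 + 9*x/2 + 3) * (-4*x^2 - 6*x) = 12*x^4 - 39*x^2 - 18*x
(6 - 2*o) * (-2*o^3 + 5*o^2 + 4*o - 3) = 4*o^4 - 22*o^3 + 22*o^2 + 30*o - 18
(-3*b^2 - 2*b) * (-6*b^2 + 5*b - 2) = 18*b^4 - 3*b^3 - 4*b^2 + 4*b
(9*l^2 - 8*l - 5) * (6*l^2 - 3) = 54*l^4 - 48*l^3 - 57*l^2 + 24*l + 15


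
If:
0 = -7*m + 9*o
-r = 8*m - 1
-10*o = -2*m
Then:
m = 0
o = 0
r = 1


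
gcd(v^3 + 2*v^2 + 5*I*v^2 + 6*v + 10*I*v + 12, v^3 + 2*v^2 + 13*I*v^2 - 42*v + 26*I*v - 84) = v^2 + v*(2 + 6*I) + 12*I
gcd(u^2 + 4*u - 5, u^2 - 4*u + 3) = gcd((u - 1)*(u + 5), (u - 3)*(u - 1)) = u - 1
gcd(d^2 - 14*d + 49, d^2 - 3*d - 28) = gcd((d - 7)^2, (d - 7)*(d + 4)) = d - 7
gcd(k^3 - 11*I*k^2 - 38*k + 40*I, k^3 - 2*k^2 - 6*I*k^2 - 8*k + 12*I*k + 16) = k^2 - 6*I*k - 8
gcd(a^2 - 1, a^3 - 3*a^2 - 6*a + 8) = a - 1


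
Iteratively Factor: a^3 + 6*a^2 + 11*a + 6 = (a + 3)*(a^2 + 3*a + 2) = (a + 2)*(a + 3)*(a + 1)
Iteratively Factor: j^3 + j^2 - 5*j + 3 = (j - 1)*(j^2 + 2*j - 3) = (j - 1)*(j + 3)*(j - 1)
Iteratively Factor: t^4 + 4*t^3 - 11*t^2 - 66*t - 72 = (t - 4)*(t^3 + 8*t^2 + 21*t + 18) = (t - 4)*(t + 3)*(t^2 + 5*t + 6) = (t - 4)*(t + 2)*(t + 3)*(t + 3)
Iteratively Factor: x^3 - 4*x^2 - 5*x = (x + 1)*(x^2 - 5*x) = x*(x + 1)*(x - 5)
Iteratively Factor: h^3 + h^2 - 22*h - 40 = (h + 4)*(h^2 - 3*h - 10) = (h - 5)*(h + 4)*(h + 2)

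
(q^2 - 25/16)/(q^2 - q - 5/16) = (4*q + 5)/(4*q + 1)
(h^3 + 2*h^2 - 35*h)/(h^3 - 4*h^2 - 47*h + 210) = h/(h - 6)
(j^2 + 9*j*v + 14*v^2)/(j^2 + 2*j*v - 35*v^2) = (-j - 2*v)/(-j + 5*v)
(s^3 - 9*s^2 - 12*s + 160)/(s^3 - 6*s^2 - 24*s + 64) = (s - 5)/(s - 2)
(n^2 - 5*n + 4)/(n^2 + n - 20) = (n - 1)/(n + 5)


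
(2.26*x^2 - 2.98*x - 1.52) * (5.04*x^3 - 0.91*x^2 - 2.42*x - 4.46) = 11.3904*x^5 - 17.0758*x^4 - 10.4182*x^3 - 1.4848*x^2 + 16.9692*x + 6.7792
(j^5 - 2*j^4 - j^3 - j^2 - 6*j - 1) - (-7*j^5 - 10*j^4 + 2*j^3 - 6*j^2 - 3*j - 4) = 8*j^5 + 8*j^4 - 3*j^3 + 5*j^2 - 3*j + 3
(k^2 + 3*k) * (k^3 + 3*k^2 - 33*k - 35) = k^5 + 6*k^4 - 24*k^3 - 134*k^2 - 105*k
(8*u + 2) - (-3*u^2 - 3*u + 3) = 3*u^2 + 11*u - 1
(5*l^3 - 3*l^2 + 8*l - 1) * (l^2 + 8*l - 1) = 5*l^5 + 37*l^4 - 21*l^3 + 66*l^2 - 16*l + 1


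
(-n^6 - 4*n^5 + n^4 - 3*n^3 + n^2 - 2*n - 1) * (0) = 0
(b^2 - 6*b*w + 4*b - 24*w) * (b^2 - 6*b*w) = b^4 - 12*b^3*w + 4*b^3 + 36*b^2*w^2 - 48*b^2*w + 144*b*w^2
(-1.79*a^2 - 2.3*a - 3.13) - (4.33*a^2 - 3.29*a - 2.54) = -6.12*a^2 + 0.99*a - 0.59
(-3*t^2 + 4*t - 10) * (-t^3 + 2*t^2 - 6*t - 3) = 3*t^5 - 10*t^4 + 36*t^3 - 35*t^2 + 48*t + 30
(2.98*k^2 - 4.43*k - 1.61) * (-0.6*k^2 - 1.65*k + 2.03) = -1.788*k^4 - 2.259*k^3 + 14.3249*k^2 - 6.3364*k - 3.2683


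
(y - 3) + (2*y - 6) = 3*y - 9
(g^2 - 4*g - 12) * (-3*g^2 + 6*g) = -3*g^4 + 18*g^3 + 12*g^2 - 72*g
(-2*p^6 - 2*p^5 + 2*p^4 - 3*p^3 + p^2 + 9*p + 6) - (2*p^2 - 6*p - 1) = -2*p^6 - 2*p^5 + 2*p^4 - 3*p^3 - p^2 + 15*p + 7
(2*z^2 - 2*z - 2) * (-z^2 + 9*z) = -2*z^4 + 20*z^3 - 16*z^2 - 18*z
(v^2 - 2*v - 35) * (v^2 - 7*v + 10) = v^4 - 9*v^3 - 11*v^2 + 225*v - 350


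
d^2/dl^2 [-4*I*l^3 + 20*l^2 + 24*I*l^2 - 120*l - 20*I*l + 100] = -24*I*l + 40 + 48*I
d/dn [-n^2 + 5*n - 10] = 5 - 2*n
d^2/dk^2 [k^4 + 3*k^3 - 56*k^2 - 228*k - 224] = 12*k^2 + 18*k - 112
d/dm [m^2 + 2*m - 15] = 2*m + 2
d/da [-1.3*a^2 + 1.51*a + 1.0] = 1.51 - 2.6*a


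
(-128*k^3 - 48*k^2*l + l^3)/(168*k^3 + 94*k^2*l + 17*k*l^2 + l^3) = (-32*k^2 - 4*k*l + l^2)/(42*k^2 + 13*k*l + l^2)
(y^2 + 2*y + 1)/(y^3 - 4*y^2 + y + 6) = (y + 1)/(y^2 - 5*y + 6)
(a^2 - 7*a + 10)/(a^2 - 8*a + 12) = (a - 5)/(a - 6)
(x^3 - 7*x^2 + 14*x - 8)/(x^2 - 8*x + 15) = (x^3 - 7*x^2 + 14*x - 8)/(x^2 - 8*x + 15)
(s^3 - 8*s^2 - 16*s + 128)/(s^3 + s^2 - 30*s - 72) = (s^2 - 12*s + 32)/(s^2 - 3*s - 18)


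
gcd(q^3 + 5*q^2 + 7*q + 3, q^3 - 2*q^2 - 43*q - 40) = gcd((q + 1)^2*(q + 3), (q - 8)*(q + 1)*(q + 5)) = q + 1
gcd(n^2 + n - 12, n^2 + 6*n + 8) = n + 4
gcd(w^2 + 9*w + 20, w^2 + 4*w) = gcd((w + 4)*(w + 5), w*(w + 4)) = w + 4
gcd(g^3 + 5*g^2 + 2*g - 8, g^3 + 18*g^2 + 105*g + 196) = g + 4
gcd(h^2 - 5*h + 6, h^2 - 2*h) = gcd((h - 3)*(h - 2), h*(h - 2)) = h - 2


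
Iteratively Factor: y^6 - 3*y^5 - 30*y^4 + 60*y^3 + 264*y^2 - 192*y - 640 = (y - 5)*(y^5 + 2*y^4 - 20*y^3 - 40*y^2 + 64*y + 128) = (y - 5)*(y - 4)*(y^4 + 6*y^3 + 4*y^2 - 24*y - 32) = (y - 5)*(y - 4)*(y + 2)*(y^3 + 4*y^2 - 4*y - 16) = (y - 5)*(y - 4)*(y - 2)*(y + 2)*(y^2 + 6*y + 8) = (y - 5)*(y - 4)*(y - 2)*(y + 2)*(y + 4)*(y + 2)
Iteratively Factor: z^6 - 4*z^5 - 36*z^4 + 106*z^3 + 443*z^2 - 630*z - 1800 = (z - 5)*(z^5 + z^4 - 31*z^3 - 49*z^2 + 198*z + 360) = (z - 5)*(z - 3)*(z^4 + 4*z^3 - 19*z^2 - 106*z - 120) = (z - 5)*(z - 3)*(z + 4)*(z^3 - 19*z - 30) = (z - 5)*(z - 3)*(z + 3)*(z + 4)*(z^2 - 3*z - 10) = (z - 5)*(z - 3)*(z + 2)*(z + 3)*(z + 4)*(z - 5)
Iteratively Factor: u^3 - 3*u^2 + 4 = (u + 1)*(u^2 - 4*u + 4) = (u - 2)*(u + 1)*(u - 2)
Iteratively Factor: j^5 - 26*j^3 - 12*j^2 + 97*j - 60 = (j - 5)*(j^4 + 5*j^3 - j^2 - 17*j + 12) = (j - 5)*(j - 1)*(j^3 + 6*j^2 + 5*j - 12) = (j - 5)*(j - 1)*(j + 4)*(j^2 + 2*j - 3) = (j - 5)*(j - 1)*(j + 3)*(j + 4)*(j - 1)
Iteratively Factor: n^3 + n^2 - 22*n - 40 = (n + 4)*(n^2 - 3*n - 10) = (n - 5)*(n + 4)*(n + 2)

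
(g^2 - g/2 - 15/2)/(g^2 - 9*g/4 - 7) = 2*(-2*g^2 + g + 15)/(-4*g^2 + 9*g + 28)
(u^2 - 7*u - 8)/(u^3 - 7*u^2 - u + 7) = (u - 8)/(u^2 - 8*u + 7)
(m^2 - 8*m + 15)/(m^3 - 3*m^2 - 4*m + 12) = (m - 5)/(m^2 - 4)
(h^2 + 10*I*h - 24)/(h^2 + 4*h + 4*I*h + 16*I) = (h + 6*I)/(h + 4)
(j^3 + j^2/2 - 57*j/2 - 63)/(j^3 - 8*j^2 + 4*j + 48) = (2*j^2 + 13*j + 21)/(2*(j^2 - 2*j - 8))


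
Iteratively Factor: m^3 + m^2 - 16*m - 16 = (m + 4)*(m^2 - 3*m - 4) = (m + 1)*(m + 4)*(m - 4)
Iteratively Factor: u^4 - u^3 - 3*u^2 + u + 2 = (u + 1)*(u^3 - 2*u^2 - u + 2) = (u + 1)^2*(u^2 - 3*u + 2) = (u - 1)*(u + 1)^2*(u - 2)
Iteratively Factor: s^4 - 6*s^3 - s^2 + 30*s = (s - 5)*(s^3 - s^2 - 6*s) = (s - 5)*(s - 3)*(s^2 + 2*s) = s*(s - 5)*(s - 3)*(s + 2)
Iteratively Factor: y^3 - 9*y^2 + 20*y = (y - 5)*(y^2 - 4*y) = (y - 5)*(y - 4)*(y)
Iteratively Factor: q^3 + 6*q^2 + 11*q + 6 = (q + 3)*(q^2 + 3*q + 2) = (q + 2)*(q + 3)*(q + 1)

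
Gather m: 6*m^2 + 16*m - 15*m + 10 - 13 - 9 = 6*m^2 + m - 12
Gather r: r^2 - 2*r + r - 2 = r^2 - r - 2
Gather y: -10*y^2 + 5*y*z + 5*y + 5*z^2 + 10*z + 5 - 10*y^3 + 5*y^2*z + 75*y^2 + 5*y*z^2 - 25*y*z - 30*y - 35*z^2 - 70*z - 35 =-10*y^3 + y^2*(5*z + 65) + y*(5*z^2 - 20*z - 25) - 30*z^2 - 60*z - 30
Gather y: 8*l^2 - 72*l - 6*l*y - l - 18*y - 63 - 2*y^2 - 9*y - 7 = 8*l^2 - 73*l - 2*y^2 + y*(-6*l - 27) - 70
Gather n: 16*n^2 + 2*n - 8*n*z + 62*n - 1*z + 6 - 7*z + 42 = 16*n^2 + n*(64 - 8*z) - 8*z + 48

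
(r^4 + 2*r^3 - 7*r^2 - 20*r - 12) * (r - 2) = r^5 - 11*r^3 - 6*r^2 + 28*r + 24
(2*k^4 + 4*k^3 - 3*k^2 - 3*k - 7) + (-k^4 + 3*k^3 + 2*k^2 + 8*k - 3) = k^4 + 7*k^3 - k^2 + 5*k - 10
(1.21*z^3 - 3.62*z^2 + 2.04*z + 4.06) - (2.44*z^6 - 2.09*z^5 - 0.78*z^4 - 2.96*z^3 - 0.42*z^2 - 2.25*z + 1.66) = -2.44*z^6 + 2.09*z^5 + 0.78*z^4 + 4.17*z^3 - 3.2*z^2 + 4.29*z + 2.4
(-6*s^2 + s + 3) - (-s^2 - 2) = -5*s^2 + s + 5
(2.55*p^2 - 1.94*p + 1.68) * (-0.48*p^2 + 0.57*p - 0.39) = -1.224*p^4 + 2.3847*p^3 - 2.9067*p^2 + 1.7142*p - 0.6552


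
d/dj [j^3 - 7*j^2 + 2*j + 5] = 3*j^2 - 14*j + 2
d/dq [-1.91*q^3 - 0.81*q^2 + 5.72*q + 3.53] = -5.73*q^2 - 1.62*q + 5.72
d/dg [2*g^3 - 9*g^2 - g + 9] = 6*g^2 - 18*g - 1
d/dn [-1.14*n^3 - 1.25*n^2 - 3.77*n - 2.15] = -3.42*n^2 - 2.5*n - 3.77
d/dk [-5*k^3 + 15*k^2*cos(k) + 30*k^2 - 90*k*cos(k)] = -15*k^2*sin(k) - 15*k^2 + 90*k*sin(k) + 30*k*cos(k) + 60*k - 90*cos(k)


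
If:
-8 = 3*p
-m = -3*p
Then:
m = -8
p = -8/3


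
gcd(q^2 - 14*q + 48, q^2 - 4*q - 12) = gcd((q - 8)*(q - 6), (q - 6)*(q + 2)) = q - 6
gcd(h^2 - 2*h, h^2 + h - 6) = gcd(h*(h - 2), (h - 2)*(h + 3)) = h - 2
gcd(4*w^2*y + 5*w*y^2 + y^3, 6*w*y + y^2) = y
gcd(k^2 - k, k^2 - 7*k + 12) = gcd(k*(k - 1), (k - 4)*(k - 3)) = 1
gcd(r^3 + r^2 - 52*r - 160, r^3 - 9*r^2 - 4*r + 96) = r - 8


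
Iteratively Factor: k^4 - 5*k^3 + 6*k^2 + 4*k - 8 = (k - 2)*(k^3 - 3*k^2 + 4) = (k - 2)^2*(k^2 - k - 2) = (k - 2)^2*(k + 1)*(k - 2)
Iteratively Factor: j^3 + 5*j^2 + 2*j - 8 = (j + 2)*(j^2 + 3*j - 4) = (j + 2)*(j + 4)*(j - 1)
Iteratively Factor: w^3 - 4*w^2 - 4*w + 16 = (w - 4)*(w^2 - 4) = (w - 4)*(w + 2)*(w - 2)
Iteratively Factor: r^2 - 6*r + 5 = (r - 1)*(r - 5)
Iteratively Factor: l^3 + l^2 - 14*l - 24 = (l - 4)*(l^2 + 5*l + 6) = (l - 4)*(l + 2)*(l + 3)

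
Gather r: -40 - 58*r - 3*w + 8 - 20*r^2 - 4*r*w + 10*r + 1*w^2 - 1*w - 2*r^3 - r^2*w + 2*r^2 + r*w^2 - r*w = -2*r^3 + r^2*(-w - 18) + r*(w^2 - 5*w - 48) + w^2 - 4*w - 32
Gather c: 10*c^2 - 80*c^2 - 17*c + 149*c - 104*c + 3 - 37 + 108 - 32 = -70*c^2 + 28*c + 42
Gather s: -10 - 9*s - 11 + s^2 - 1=s^2 - 9*s - 22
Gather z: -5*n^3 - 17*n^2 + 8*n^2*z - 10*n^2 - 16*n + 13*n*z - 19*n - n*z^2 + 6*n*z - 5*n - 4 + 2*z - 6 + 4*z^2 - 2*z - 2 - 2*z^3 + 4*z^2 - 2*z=-5*n^3 - 27*n^2 - 40*n - 2*z^3 + z^2*(8 - n) + z*(8*n^2 + 19*n - 2) - 12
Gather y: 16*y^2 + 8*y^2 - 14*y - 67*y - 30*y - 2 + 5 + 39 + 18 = 24*y^2 - 111*y + 60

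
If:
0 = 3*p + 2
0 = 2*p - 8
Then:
No Solution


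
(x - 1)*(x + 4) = x^2 + 3*x - 4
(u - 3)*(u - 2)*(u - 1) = u^3 - 6*u^2 + 11*u - 6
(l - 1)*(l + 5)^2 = l^3 + 9*l^2 + 15*l - 25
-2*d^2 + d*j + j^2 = (-d + j)*(2*d + j)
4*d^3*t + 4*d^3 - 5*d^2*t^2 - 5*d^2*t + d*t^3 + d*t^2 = (-4*d + t)*(-d + t)*(d*t + d)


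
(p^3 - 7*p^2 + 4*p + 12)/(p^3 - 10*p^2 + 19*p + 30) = (p - 2)/(p - 5)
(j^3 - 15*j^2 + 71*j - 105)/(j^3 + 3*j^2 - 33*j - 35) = (j^2 - 10*j + 21)/(j^2 + 8*j + 7)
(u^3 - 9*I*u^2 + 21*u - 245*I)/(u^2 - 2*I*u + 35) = u - 7*I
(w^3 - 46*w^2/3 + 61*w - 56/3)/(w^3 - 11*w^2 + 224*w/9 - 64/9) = 3*(w - 7)/(3*w - 8)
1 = 1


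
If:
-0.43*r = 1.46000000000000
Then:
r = -3.40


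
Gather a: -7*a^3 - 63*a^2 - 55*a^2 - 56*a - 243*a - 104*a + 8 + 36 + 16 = -7*a^3 - 118*a^2 - 403*a + 60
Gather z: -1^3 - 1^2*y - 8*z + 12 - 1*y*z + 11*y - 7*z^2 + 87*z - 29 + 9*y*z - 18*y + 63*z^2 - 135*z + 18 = -8*y + 56*z^2 + z*(8*y - 56)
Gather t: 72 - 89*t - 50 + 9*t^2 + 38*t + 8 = 9*t^2 - 51*t + 30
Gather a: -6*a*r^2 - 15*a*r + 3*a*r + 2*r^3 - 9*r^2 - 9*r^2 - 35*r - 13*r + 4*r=a*(-6*r^2 - 12*r) + 2*r^3 - 18*r^2 - 44*r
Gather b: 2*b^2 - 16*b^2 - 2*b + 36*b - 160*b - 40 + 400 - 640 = -14*b^2 - 126*b - 280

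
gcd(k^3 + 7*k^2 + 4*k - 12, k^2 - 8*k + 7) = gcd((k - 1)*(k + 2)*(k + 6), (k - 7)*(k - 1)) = k - 1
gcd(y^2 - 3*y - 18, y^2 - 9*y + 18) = y - 6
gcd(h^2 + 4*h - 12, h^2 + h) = 1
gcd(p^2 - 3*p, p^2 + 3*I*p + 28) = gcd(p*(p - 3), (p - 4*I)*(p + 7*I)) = 1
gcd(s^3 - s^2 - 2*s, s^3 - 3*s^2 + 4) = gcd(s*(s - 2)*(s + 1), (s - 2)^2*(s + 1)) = s^2 - s - 2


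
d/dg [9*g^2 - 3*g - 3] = 18*g - 3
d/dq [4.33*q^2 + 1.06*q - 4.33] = 8.66*q + 1.06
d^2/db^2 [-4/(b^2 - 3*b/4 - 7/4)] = 32*(-16*b^2 + 12*b + (8*b - 3)^2 + 28)/(-4*b^2 + 3*b + 7)^3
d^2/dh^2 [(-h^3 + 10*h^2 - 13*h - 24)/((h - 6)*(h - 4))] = 2*(11*h^3 - 72*h^2 - 72*h + 816)/(h^6 - 30*h^5 + 372*h^4 - 2440*h^3 + 8928*h^2 - 17280*h + 13824)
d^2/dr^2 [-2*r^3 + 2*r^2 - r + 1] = 4 - 12*r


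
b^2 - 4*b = b*(b - 4)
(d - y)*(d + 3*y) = d^2 + 2*d*y - 3*y^2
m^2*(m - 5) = m^3 - 5*m^2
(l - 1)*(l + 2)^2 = l^3 + 3*l^2 - 4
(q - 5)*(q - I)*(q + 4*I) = q^3 - 5*q^2 + 3*I*q^2 + 4*q - 15*I*q - 20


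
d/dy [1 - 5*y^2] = -10*y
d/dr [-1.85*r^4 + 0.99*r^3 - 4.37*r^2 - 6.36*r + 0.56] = -7.4*r^3 + 2.97*r^2 - 8.74*r - 6.36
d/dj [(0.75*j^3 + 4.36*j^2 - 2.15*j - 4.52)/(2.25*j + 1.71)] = (3.375*j^3 + 13.6575*j^2 + 14.9112*j + 6.4935)/(5.0625*j^2 + 7.695*j + 2.9241)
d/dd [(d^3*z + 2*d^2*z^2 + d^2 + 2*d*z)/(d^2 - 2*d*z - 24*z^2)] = z*(d^4 - 4*d^3*z - 76*d^2*z^2 - 4*d^2 - 96*d*z^3 - 48*d*z - 48*z^2)/(d^4 - 4*d^3*z - 44*d^2*z^2 + 96*d*z^3 + 576*z^4)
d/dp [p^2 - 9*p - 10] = 2*p - 9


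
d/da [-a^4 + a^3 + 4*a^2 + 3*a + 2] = -4*a^3 + 3*a^2 + 8*a + 3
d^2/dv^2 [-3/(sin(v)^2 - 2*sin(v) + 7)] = 6*(2*sin(v)^4 - 3*sin(v)^3 - 15*sin(v)^2 + 13*sin(v) + 3)/(sin(v)^2 - 2*sin(v) + 7)^3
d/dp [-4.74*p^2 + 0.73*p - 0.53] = 0.73 - 9.48*p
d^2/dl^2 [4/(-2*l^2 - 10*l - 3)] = 16*(2*l^2 + 10*l - 2*(2*l + 5)^2 + 3)/(2*l^2 + 10*l + 3)^3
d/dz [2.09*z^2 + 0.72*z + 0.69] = 4.18*z + 0.72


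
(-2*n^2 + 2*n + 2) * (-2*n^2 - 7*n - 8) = 4*n^4 + 10*n^3 - 2*n^2 - 30*n - 16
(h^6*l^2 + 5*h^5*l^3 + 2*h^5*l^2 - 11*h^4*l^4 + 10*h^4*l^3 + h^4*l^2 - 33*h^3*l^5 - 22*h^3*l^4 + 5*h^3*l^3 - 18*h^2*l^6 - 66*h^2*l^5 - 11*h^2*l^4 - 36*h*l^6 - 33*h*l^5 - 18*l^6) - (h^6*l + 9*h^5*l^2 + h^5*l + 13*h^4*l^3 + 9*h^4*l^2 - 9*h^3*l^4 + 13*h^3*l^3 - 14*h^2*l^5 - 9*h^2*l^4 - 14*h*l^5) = h^6*l^2 - h^6*l + 5*h^5*l^3 - 7*h^5*l^2 - h^5*l - 11*h^4*l^4 - 3*h^4*l^3 - 8*h^4*l^2 - 33*h^3*l^5 - 13*h^3*l^4 - 8*h^3*l^3 - 18*h^2*l^6 - 52*h^2*l^5 - 2*h^2*l^4 - 36*h*l^6 - 19*h*l^5 - 18*l^6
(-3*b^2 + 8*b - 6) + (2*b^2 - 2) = -b^2 + 8*b - 8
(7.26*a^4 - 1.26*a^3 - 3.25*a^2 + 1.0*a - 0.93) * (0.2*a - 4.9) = 1.452*a^5 - 35.826*a^4 + 5.524*a^3 + 16.125*a^2 - 5.086*a + 4.557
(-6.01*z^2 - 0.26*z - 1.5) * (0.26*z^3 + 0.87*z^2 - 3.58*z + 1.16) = -1.5626*z^5 - 5.2963*z^4 + 20.8996*z^3 - 7.3458*z^2 + 5.0684*z - 1.74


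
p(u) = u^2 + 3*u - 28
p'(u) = 2*u + 3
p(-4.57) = -20.83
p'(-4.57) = -6.14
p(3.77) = -2.48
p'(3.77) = 10.54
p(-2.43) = -29.39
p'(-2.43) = -1.86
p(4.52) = 5.99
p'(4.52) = 12.04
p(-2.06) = -29.94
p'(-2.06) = -1.12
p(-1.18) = -30.15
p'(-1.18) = 0.64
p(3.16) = -8.53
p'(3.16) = 9.32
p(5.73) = 22.02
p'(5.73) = 14.46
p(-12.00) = 80.00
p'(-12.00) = -21.00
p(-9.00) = 26.00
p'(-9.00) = -15.00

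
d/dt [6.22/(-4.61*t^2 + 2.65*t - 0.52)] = (57.3484*t - 16.483)/(4.61*t^2 - 2.65*t + 0.52)^2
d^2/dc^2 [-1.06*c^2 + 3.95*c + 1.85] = -2.12000000000000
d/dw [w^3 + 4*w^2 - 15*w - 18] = 3*w^2 + 8*w - 15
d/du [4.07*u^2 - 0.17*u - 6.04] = 8.14*u - 0.17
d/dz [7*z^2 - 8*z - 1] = 14*z - 8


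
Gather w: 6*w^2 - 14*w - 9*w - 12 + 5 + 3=6*w^2 - 23*w - 4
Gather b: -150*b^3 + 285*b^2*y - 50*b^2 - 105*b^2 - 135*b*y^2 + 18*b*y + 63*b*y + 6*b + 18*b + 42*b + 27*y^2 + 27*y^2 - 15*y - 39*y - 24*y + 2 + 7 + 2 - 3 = -150*b^3 + b^2*(285*y - 155) + b*(-135*y^2 + 81*y + 66) + 54*y^2 - 78*y + 8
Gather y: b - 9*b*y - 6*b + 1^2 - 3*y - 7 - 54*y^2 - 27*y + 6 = -5*b - 54*y^2 + y*(-9*b - 30)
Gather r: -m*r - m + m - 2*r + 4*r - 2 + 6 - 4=r*(2 - m)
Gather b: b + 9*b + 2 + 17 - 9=10*b + 10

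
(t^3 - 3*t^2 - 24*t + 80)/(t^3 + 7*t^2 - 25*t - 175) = (t^2 - 8*t + 16)/(t^2 + 2*t - 35)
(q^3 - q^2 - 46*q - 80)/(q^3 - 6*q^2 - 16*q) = (q + 5)/q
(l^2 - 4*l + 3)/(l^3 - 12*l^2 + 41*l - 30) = (l - 3)/(l^2 - 11*l + 30)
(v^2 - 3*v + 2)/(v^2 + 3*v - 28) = (v^2 - 3*v + 2)/(v^2 + 3*v - 28)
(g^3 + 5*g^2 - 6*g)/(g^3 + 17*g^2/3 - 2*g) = 3*(g - 1)/(3*g - 1)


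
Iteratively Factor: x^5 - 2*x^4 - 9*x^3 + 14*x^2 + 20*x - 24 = (x - 1)*(x^4 - x^3 - 10*x^2 + 4*x + 24) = (x - 2)*(x - 1)*(x^3 + x^2 - 8*x - 12) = (x - 3)*(x - 2)*(x - 1)*(x^2 + 4*x + 4) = (x - 3)*(x - 2)*(x - 1)*(x + 2)*(x + 2)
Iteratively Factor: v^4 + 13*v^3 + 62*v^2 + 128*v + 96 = (v + 4)*(v^3 + 9*v^2 + 26*v + 24) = (v + 3)*(v + 4)*(v^2 + 6*v + 8) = (v + 3)*(v + 4)^2*(v + 2)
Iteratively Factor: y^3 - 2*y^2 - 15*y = (y - 5)*(y^2 + 3*y) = (y - 5)*(y + 3)*(y)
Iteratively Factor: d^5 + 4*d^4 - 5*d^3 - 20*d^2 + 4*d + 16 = (d + 4)*(d^4 - 5*d^2 + 4) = (d - 1)*(d + 4)*(d^3 + d^2 - 4*d - 4) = (d - 1)*(d + 2)*(d + 4)*(d^2 - d - 2) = (d - 1)*(d + 1)*(d + 2)*(d + 4)*(d - 2)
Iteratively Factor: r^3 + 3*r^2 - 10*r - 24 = (r - 3)*(r^2 + 6*r + 8) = (r - 3)*(r + 4)*(r + 2)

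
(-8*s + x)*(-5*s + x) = 40*s^2 - 13*s*x + x^2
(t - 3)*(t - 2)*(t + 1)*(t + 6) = t^4 + 2*t^3 - 23*t^2 + 12*t + 36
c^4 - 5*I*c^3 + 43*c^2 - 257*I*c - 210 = (c - 6*I)*(c - 5*I)*(c - I)*(c + 7*I)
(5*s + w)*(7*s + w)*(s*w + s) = 35*s^3*w + 35*s^3 + 12*s^2*w^2 + 12*s^2*w + s*w^3 + s*w^2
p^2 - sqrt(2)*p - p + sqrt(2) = (p - 1)*(p - sqrt(2))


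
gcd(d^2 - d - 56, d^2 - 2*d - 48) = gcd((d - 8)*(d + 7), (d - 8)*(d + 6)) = d - 8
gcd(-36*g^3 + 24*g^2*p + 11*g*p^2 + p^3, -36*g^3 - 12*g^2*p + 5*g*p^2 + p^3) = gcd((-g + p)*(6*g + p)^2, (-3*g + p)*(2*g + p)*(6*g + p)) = 6*g + p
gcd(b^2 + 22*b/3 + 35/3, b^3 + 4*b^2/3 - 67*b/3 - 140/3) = b + 7/3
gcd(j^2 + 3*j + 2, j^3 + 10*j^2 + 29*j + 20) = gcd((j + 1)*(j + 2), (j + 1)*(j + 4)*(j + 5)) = j + 1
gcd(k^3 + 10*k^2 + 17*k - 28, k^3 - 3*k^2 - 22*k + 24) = k^2 + 3*k - 4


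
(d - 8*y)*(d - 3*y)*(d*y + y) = d^3*y - 11*d^2*y^2 + d^2*y + 24*d*y^3 - 11*d*y^2 + 24*y^3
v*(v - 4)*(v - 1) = v^3 - 5*v^2 + 4*v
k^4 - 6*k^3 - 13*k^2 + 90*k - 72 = (k - 6)*(k - 3)*(k - 1)*(k + 4)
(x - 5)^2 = x^2 - 10*x + 25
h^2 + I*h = h*(h + I)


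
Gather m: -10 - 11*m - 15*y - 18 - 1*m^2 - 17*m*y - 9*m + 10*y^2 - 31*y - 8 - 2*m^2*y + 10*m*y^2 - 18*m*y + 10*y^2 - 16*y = m^2*(-2*y - 1) + m*(10*y^2 - 35*y - 20) + 20*y^2 - 62*y - 36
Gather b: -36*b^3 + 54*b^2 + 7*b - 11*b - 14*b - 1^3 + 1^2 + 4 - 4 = -36*b^3 + 54*b^2 - 18*b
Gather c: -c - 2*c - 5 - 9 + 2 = -3*c - 12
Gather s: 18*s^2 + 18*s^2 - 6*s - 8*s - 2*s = 36*s^2 - 16*s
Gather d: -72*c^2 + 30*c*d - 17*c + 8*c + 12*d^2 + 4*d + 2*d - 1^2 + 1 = -72*c^2 - 9*c + 12*d^2 + d*(30*c + 6)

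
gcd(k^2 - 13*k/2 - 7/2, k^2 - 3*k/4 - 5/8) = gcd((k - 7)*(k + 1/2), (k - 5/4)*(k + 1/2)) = k + 1/2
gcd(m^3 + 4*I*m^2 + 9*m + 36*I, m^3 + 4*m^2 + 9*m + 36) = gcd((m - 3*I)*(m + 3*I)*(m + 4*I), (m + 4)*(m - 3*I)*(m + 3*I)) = m^2 + 9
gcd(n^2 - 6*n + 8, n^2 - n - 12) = n - 4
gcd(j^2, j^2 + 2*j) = j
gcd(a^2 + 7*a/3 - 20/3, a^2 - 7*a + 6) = 1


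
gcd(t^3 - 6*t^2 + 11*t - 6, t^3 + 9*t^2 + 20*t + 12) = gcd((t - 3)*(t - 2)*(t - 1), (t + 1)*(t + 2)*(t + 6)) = 1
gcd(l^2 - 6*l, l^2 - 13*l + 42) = l - 6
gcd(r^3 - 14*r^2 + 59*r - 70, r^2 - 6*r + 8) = r - 2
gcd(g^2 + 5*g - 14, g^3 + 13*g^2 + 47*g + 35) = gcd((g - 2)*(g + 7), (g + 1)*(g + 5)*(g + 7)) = g + 7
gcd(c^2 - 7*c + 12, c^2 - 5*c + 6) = c - 3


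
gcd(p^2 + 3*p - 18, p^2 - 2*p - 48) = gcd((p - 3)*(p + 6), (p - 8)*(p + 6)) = p + 6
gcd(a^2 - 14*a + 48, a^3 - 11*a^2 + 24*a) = a - 8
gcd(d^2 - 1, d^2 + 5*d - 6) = d - 1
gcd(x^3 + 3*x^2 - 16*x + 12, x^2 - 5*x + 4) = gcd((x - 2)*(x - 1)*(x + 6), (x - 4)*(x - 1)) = x - 1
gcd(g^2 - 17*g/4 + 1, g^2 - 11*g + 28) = g - 4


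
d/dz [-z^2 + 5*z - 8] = 5 - 2*z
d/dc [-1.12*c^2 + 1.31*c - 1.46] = 1.31 - 2.24*c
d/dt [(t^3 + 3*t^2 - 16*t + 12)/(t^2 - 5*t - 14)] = (t^4 - 10*t^3 - 41*t^2 - 108*t + 284)/(t^4 - 10*t^3 - 3*t^2 + 140*t + 196)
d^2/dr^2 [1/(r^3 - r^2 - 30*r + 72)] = 2*((1 - 3*r)*(r^3 - r^2 - 30*r + 72) + (-3*r^2 + 2*r + 30)^2)/(r^3 - r^2 - 30*r + 72)^3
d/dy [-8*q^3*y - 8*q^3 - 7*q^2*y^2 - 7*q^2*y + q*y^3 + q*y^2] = q*(-8*q^2 - 14*q*y - 7*q + 3*y^2 + 2*y)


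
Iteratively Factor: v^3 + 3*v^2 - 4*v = (v)*(v^2 + 3*v - 4) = v*(v - 1)*(v + 4)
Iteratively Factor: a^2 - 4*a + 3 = (a - 3)*(a - 1)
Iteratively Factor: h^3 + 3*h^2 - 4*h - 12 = (h + 2)*(h^2 + h - 6) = (h + 2)*(h + 3)*(h - 2)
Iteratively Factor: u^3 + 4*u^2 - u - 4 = (u + 1)*(u^2 + 3*u - 4) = (u + 1)*(u + 4)*(u - 1)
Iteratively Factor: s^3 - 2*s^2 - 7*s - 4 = (s + 1)*(s^2 - 3*s - 4) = (s - 4)*(s + 1)*(s + 1)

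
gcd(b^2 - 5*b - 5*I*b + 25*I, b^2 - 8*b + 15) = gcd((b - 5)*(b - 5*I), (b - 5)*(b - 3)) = b - 5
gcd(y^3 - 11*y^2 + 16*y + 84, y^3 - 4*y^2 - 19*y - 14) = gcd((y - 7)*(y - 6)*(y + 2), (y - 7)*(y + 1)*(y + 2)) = y^2 - 5*y - 14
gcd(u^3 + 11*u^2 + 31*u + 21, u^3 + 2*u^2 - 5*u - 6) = u^2 + 4*u + 3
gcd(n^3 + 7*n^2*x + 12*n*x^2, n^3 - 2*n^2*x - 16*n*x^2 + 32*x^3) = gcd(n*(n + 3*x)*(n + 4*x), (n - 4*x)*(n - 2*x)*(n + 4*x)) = n + 4*x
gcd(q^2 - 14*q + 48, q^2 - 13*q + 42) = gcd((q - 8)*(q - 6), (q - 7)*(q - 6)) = q - 6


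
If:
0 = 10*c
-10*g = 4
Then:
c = 0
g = -2/5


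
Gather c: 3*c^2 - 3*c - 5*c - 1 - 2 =3*c^2 - 8*c - 3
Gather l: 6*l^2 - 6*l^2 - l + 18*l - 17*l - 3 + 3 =0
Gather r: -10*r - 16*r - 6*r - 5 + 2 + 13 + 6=16 - 32*r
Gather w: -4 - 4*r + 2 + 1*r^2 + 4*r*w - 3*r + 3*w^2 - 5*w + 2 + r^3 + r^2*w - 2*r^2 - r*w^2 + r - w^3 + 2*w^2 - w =r^3 - r^2 - 6*r - w^3 + w^2*(5 - r) + w*(r^2 + 4*r - 6)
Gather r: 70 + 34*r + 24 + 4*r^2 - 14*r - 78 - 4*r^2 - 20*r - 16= 0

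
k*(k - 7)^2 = k^3 - 14*k^2 + 49*k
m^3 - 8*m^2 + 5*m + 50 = (m - 5)^2*(m + 2)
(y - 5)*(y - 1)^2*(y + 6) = y^4 - y^3 - 31*y^2 + 61*y - 30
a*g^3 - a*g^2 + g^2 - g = g*(g - 1)*(a*g + 1)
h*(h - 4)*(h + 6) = h^3 + 2*h^2 - 24*h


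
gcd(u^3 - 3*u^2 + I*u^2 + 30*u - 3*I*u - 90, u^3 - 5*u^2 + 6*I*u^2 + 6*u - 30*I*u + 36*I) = u^2 + u*(-3 + 6*I) - 18*I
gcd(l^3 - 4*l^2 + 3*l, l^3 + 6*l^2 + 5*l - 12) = l - 1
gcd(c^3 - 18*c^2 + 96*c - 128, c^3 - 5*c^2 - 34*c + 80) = c^2 - 10*c + 16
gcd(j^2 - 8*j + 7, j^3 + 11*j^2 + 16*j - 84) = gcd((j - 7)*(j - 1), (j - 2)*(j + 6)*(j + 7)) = 1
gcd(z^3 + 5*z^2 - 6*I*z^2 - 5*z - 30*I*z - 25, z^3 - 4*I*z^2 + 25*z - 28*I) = z - I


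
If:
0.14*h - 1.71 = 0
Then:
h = 12.21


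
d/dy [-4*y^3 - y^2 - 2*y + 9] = -12*y^2 - 2*y - 2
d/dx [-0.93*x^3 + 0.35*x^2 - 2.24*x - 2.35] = -2.79*x^2 + 0.7*x - 2.24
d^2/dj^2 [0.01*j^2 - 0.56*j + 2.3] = 0.0200000000000000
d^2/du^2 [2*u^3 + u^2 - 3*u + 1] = 12*u + 2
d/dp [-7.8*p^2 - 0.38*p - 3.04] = -15.6*p - 0.38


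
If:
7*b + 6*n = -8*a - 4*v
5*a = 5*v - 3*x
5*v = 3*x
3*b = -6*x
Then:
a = 0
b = -2*x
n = 29*x/15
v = 3*x/5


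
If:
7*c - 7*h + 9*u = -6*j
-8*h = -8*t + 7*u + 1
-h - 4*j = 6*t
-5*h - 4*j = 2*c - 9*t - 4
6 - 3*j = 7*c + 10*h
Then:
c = 14229/24607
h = 3360/24607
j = 4813/24607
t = -11306/73821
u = -34987/73821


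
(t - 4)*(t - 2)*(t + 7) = t^3 + t^2 - 34*t + 56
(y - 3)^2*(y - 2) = y^3 - 8*y^2 + 21*y - 18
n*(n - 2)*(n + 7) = n^3 + 5*n^2 - 14*n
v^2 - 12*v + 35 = (v - 7)*(v - 5)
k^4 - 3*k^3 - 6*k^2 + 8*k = k*(k - 4)*(k - 1)*(k + 2)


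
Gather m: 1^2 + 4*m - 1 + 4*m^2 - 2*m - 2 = 4*m^2 + 2*m - 2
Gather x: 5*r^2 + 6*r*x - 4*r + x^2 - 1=5*r^2 + 6*r*x - 4*r + x^2 - 1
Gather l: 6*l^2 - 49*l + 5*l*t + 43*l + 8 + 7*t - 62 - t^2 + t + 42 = 6*l^2 + l*(5*t - 6) - t^2 + 8*t - 12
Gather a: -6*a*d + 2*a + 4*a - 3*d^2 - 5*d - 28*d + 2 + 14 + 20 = a*(6 - 6*d) - 3*d^2 - 33*d + 36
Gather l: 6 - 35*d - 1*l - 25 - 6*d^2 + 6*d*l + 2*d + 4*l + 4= -6*d^2 - 33*d + l*(6*d + 3) - 15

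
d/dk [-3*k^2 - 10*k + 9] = -6*k - 10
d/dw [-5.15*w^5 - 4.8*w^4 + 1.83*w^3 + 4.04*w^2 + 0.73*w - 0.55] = -25.75*w^4 - 19.2*w^3 + 5.49*w^2 + 8.08*w + 0.73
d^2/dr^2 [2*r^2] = 4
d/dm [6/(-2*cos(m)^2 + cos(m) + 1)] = 6*(1 - 4*cos(m))*sin(m)/(cos(m) - cos(2*m))^2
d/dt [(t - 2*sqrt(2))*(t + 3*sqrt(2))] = 2*t + sqrt(2)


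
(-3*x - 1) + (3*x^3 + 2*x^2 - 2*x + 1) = 3*x^3 + 2*x^2 - 5*x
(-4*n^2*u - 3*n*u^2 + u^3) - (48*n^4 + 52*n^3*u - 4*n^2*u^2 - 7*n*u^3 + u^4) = -48*n^4 - 52*n^3*u + 4*n^2*u^2 - 4*n^2*u + 7*n*u^3 - 3*n*u^2 - u^4 + u^3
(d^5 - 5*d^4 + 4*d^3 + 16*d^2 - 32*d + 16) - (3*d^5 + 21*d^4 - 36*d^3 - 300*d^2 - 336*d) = -2*d^5 - 26*d^4 + 40*d^3 + 316*d^2 + 304*d + 16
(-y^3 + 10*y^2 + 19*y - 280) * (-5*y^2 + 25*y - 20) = 5*y^5 - 75*y^4 + 175*y^3 + 1675*y^2 - 7380*y + 5600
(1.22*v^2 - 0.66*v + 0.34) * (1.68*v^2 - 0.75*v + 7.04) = 2.0496*v^4 - 2.0238*v^3 + 9.655*v^2 - 4.9014*v + 2.3936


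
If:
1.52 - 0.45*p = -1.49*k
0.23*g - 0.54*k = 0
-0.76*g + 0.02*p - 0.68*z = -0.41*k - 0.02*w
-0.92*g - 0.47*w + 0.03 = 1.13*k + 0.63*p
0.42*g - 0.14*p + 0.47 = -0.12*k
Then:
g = 0.01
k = 0.00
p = 3.39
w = -4.52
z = -0.04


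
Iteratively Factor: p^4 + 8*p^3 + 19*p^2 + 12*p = (p)*(p^3 + 8*p^2 + 19*p + 12) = p*(p + 4)*(p^2 + 4*p + 3) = p*(p + 1)*(p + 4)*(p + 3)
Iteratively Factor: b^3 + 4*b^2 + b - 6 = (b + 2)*(b^2 + 2*b - 3) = (b + 2)*(b + 3)*(b - 1)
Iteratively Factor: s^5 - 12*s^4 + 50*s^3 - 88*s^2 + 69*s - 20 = (s - 1)*(s^4 - 11*s^3 + 39*s^2 - 49*s + 20) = (s - 5)*(s - 1)*(s^3 - 6*s^2 + 9*s - 4) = (s - 5)*(s - 1)^2*(s^2 - 5*s + 4) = (s - 5)*(s - 4)*(s - 1)^2*(s - 1)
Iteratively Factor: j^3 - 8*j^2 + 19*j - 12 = (j - 4)*(j^2 - 4*j + 3) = (j - 4)*(j - 3)*(j - 1)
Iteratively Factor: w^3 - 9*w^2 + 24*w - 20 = (w - 2)*(w^2 - 7*w + 10) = (w - 5)*(w - 2)*(w - 2)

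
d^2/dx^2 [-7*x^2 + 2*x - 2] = -14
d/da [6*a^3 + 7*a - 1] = 18*a^2 + 7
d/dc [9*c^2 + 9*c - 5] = 18*c + 9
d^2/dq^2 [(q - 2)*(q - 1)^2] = 6*q - 8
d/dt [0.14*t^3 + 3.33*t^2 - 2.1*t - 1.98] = 0.42*t^2 + 6.66*t - 2.1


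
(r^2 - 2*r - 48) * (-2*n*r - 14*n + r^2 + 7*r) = -2*n*r^3 - 10*n*r^2 + 124*n*r + 672*n + r^4 + 5*r^3 - 62*r^2 - 336*r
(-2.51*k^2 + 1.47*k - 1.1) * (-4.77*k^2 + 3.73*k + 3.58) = 11.9727*k^4 - 16.3742*k^3 + 1.7443*k^2 + 1.1596*k - 3.938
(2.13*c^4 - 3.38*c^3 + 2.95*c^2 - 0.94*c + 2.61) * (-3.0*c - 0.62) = -6.39*c^5 + 8.8194*c^4 - 6.7544*c^3 + 0.991*c^2 - 7.2472*c - 1.6182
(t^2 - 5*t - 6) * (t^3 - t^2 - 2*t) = t^5 - 6*t^4 - 3*t^3 + 16*t^2 + 12*t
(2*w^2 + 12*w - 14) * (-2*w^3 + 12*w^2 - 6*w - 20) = -4*w^5 + 160*w^3 - 280*w^2 - 156*w + 280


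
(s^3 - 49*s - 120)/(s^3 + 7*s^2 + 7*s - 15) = (s - 8)/(s - 1)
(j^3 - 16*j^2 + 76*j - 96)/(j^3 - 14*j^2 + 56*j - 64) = (j - 6)/(j - 4)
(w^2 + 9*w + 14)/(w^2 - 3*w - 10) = (w + 7)/(w - 5)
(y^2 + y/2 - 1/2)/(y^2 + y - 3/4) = 2*(y + 1)/(2*y + 3)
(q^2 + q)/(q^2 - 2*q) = (q + 1)/(q - 2)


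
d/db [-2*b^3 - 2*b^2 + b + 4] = -6*b^2 - 4*b + 1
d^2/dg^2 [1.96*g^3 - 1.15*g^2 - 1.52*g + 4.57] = 11.76*g - 2.3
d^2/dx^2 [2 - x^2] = -2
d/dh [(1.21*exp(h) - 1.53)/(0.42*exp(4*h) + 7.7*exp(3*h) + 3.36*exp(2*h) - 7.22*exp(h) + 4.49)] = (-1.5246*exp(4*h) - 16.0636*exp(3*h) + 31.2774*exp(2*h) + 10.2816*exp(h) - 5.6137)*exp(h)/(0.1764*exp(8*h) + 6.468*exp(7*h) + 62.1124*exp(6*h) + 45.6792*exp(5*h) - 96.1268*exp(4*h) + 20.6276*exp(3*h) + 82.3012*exp(2*h) - 64.8356*exp(h) + 20.1601)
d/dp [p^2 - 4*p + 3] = 2*p - 4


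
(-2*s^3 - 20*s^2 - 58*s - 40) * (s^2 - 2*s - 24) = -2*s^5 - 16*s^4 + 30*s^3 + 556*s^2 + 1472*s + 960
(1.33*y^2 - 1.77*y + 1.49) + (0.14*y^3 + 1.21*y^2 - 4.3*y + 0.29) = 0.14*y^3 + 2.54*y^2 - 6.07*y + 1.78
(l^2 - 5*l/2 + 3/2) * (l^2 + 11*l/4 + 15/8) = l^4 + l^3/4 - 7*l^2/2 - 9*l/16 + 45/16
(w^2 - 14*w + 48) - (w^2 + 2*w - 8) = 56 - 16*w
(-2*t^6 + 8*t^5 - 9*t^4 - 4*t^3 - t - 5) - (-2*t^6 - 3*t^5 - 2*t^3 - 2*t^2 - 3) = 11*t^5 - 9*t^4 - 2*t^3 + 2*t^2 - t - 2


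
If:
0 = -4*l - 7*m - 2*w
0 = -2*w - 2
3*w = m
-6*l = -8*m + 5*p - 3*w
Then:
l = 23/4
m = -3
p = -123/10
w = -1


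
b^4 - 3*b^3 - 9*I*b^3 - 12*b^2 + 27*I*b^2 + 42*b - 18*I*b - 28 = (b - 2)*(b - 1)*(b - 7*I)*(b - 2*I)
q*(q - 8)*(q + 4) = q^3 - 4*q^2 - 32*q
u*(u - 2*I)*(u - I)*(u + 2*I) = u^4 - I*u^3 + 4*u^2 - 4*I*u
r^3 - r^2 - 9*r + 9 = (r - 3)*(r - 1)*(r + 3)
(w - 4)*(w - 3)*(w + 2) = w^3 - 5*w^2 - 2*w + 24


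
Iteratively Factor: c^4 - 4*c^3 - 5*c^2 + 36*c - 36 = (c - 2)*(c^3 - 2*c^2 - 9*c + 18) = (c - 2)^2*(c^2 - 9) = (c - 3)*(c - 2)^2*(c + 3)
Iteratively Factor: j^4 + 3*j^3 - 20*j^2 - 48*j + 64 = (j + 4)*(j^3 - j^2 - 16*j + 16) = (j - 1)*(j + 4)*(j^2 - 16) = (j - 4)*(j - 1)*(j + 4)*(j + 4)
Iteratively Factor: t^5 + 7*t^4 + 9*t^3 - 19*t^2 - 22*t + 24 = (t - 1)*(t^4 + 8*t^3 + 17*t^2 - 2*t - 24) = (t - 1)*(t + 3)*(t^3 + 5*t^2 + 2*t - 8) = (t - 1)*(t + 3)*(t + 4)*(t^2 + t - 2) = (t - 1)^2*(t + 3)*(t + 4)*(t + 2)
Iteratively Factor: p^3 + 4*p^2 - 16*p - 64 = (p + 4)*(p^2 - 16) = (p - 4)*(p + 4)*(p + 4)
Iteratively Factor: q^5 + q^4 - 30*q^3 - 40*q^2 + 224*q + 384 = (q + 2)*(q^4 - q^3 - 28*q^2 + 16*q + 192) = (q - 4)*(q + 2)*(q^3 + 3*q^2 - 16*q - 48) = (q - 4)^2*(q + 2)*(q^2 + 7*q + 12) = (q - 4)^2*(q + 2)*(q + 4)*(q + 3)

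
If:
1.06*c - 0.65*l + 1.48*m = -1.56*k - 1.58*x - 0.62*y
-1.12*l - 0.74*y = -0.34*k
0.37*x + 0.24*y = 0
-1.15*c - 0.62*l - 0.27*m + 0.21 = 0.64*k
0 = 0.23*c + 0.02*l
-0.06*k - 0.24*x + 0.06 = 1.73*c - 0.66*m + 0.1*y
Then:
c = -0.02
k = 0.15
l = 0.28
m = -0.11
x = 0.23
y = -0.36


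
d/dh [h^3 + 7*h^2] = h*(3*h + 14)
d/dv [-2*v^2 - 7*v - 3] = -4*v - 7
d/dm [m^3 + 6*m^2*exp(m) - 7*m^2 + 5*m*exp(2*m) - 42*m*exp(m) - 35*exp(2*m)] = 6*m^2*exp(m) + 3*m^2 + 10*m*exp(2*m) - 30*m*exp(m) - 14*m - 65*exp(2*m) - 42*exp(m)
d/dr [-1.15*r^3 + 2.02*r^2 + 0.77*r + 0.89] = -3.45*r^2 + 4.04*r + 0.77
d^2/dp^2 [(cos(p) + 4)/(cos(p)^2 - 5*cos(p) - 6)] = (9*sin(p)^4*cos(p) + 21*sin(p)^4 - 184*sin(p)^2 - 20*cos(p) - 9*cos(3*p)/2 - cos(5*p)/2 - 25)/(sin(p)^2 + 5*cos(p) + 5)^3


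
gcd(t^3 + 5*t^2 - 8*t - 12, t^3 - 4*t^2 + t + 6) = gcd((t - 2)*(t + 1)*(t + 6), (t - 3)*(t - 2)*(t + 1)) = t^2 - t - 2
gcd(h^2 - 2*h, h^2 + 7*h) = h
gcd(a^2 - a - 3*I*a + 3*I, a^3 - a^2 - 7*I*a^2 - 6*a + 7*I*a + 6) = a - 1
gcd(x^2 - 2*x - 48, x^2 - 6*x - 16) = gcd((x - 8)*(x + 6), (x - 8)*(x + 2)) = x - 8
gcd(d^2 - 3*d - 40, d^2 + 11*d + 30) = d + 5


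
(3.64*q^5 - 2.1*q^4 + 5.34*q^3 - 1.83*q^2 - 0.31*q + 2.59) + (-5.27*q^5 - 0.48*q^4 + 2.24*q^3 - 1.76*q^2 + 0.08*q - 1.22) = -1.63*q^5 - 2.58*q^4 + 7.58*q^3 - 3.59*q^2 - 0.23*q + 1.37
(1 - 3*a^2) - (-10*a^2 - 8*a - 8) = 7*a^2 + 8*a + 9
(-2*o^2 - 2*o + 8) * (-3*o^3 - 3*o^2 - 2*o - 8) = 6*o^5 + 12*o^4 - 14*o^3 - 4*o^2 - 64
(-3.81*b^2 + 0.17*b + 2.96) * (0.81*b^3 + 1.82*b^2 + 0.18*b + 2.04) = -3.0861*b^5 - 6.7965*b^4 + 2.0212*b^3 - 2.3546*b^2 + 0.8796*b + 6.0384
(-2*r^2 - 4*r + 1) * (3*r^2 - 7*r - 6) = -6*r^4 + 2*r^3 + 43*r^2 + 17*r - 6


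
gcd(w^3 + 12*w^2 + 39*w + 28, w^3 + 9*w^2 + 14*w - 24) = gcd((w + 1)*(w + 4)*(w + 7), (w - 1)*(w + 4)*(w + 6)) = w + 4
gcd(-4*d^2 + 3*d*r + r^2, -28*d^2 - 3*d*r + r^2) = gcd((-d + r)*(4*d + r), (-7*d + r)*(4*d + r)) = 4*d + r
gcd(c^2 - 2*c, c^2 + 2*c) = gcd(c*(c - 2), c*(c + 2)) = c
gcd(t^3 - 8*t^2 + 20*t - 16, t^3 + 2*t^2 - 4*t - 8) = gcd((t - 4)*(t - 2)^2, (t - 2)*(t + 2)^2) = t - 2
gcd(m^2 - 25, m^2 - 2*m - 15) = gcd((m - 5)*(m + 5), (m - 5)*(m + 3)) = m - 5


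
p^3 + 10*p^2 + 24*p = p*(p + 4)*(p + 6)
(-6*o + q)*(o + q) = -6*o^2 - 5*o*q + q^2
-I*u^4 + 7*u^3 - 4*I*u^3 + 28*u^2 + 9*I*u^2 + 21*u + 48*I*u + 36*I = (u + 3)*(u + 3*I)*(u + 4*I)*(-I*u - I)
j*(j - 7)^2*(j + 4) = j^4 - 10*j^3 - 7*j^2 + 196*j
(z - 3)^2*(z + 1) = z^3 - 5*z^2 + 3*z + 9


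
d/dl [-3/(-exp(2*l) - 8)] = -6*exp(2*l)/(exp(2*l) + 8)^2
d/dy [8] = 0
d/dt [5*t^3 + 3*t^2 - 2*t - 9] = 15*t^2 + 6*t - 2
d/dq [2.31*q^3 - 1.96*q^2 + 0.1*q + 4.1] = 6.93*q^2 - 3.92*q + 0.1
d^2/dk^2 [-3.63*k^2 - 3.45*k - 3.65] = -7.26000000000000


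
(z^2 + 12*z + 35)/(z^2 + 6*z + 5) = (z + 7)/(z + 1)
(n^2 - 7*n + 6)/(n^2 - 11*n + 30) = (n - 1)/(n - 5)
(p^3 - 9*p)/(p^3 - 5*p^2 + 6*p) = (p + 3)/(p - 2)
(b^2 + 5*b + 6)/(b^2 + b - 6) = (b + 2)/(b - 2)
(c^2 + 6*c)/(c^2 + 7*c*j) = (c + 6)/(c + 7*j)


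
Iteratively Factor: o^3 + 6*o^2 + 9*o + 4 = (o + 4)*(o^2 + 2*o + 1) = (o + 1)*(o + 4)*(o + 1)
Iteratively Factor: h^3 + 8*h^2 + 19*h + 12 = (h + 1)*(h^2 + 7*h + 12) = (h + 1)*(h + 3)*(h + 4)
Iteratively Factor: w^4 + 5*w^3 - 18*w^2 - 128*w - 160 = (w + 4)*(w^3 + w^2 - 22*w - 40) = (w + 2)*(w + 4)*(w^2 - w - 20) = (w - 5)*(w + 2)*(w + 4)*(w + 4)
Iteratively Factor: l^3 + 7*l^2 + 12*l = (l + 3)*(l^2 + 4*l) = (l + 3)*(l + 4)*(l)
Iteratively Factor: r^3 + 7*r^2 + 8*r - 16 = (r - 1)*(r^2 + 8*r + 16) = (r - 1)*(r + 4)*(r + 4)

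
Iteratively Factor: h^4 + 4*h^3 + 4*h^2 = (h)*(h^3 + 4*h^2 + 4*h) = h*(h + 2)*(h^2 + 2*h) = h^2*(h + 2)*(h + 2)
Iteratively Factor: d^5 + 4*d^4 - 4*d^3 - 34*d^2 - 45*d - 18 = (d + 2)*(d^4 + 2*d^3 - 8*d^2 - 18*d - 9) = (d + 1)*(d + 2)*(d^3 + d^2 - 9*d - 9) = (d - 3)*(d + 1)*(d + 2)*(d^2 + 4*d + 3) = (d - 3)*(d + 1)*(d + 2)*(d + 3)*(d + 1)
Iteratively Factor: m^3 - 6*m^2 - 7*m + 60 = (m - 5)*(m^2 - m - 12) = (m - 5)*(m - 4)*(m + 3)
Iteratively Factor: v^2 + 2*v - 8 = (v - 2)*(v + 4)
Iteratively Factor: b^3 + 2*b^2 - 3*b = (b + 3)*(b^2 - b) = b*(b + 3)*(b - 1)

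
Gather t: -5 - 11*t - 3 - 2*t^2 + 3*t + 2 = -2*t^2 - 8*t - 6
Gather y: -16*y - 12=-16*y - 12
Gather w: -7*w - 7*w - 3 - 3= -14*w - 6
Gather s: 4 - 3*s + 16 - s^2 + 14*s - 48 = -s^2 + 11*s - 28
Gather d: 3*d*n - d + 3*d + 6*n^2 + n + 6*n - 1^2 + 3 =d*(3*n + 2) + 6*n^2 + 7*n + 2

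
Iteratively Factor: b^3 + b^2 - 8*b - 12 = (b + 2)*(b^2 - b - 6) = (b + 2)^2*(b - 3)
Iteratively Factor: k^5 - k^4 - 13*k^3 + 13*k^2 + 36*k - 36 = (k + 2)*(k^4 - 3*k^3 - 7*k^2 + 27*k - 18) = (k + 2)*(k + 3)*(k^3 - 6*k^2 + 11*k - 6) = (k - 1)*(k + 2)*(k + 3)*(k^2 - 5*k + 6) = (k - 3)*(k - 1)*(k + 2)*(k + 3)*(k - 2)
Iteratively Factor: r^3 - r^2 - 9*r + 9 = (r - 1)*(r^2 - 9) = (r - 3)*(r - 1)*(r + 3)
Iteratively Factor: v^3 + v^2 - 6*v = (v + 3)*(v^2 - 2*v) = v*(v + 3)*(v - 2)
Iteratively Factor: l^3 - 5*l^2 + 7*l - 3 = (l - 1)*(l^2 - 4*l + 3) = (l - 3)*(l - 1)*(l - 1)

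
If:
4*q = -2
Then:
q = -1/2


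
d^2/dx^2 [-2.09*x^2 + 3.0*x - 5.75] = -4.18000000000000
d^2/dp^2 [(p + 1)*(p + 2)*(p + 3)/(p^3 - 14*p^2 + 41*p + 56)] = 20*(2*p^3 - 15*p^2 - 111*p + 835)/(p^6 - 45*p^5 + 843*p^4 - 8415*p^3 + 47208*p^2 - 141120*p + 175616)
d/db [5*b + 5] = 5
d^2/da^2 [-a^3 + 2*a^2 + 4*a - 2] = 4 - 6*a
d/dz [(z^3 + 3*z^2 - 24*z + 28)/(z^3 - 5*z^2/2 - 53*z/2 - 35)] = 2*(-11*z^4 - 10*z^3 - 657*z^2 - 140*z + 3164)/(4*z^6 - 20*z^5 - 187*z^4 + 250*z^3 + 3509*z^2 + 7420*z + 4900)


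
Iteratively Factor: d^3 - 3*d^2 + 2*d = (d - 1)*(d^2 - 2*d) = d*(d - 1)*(d - 2)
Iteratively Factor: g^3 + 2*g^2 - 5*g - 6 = (g + 1)*(g^2 + g - 6) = (g + 1)*(g + 3)*(g - 2)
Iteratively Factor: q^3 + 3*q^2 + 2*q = (q + 1)*(q^2 + 2*q) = q*(q + 1)*(q + 2)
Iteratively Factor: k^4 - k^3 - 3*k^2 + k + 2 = (k + 1)*(k^3 - 2*k^2 - k + 2) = (k - 1)*(k + 1)*(k^2 - k - 2) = (k - 2)*(k - 1)*(k + 1)*(k + 1)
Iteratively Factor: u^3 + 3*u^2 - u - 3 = (u + 3)*(u^2 - 1) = (u - 1)*(u + 3)*(u + 1)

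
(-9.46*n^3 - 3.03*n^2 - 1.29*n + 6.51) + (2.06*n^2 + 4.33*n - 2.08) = -9.46*n^3 - 0.97*n^2 + 3.04*n + 4.43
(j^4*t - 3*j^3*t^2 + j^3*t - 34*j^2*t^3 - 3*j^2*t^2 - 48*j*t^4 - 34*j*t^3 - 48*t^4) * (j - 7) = j^5*t - 3*j^4*t^2 - 6*j^4*t - 34*j^3*t^3 + 18*j^3*t^2 - 7*j^3*t - 48*j^2*t^4 + 204*j^2*t^3 + 21*j^2*t^2 + 288*j*t^4 + 238*j*t^3 + 336*t^4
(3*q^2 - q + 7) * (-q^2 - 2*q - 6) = -3*q^4 - 5*q^3 - 23*q^2 - 8*q - 42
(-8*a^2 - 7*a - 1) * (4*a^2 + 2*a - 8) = -32*a^4 - 44*a^3 + 46*a^2 + 54*a + 8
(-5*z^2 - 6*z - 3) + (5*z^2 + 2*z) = -4*z - 3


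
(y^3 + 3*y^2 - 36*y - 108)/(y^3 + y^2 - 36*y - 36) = (y + 3)/(y + 1)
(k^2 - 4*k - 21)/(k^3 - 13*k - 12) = (k - 7)/(k^2 - 3*k - 4)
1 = 1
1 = 1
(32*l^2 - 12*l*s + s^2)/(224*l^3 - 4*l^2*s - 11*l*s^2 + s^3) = (-4*l + s)/(-28*l^2 - 3*l*s + s^2)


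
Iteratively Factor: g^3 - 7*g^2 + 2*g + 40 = (g - 5)*(g^2 - 2*g - 8) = (g - 5)*(g + 2)*(g - 4)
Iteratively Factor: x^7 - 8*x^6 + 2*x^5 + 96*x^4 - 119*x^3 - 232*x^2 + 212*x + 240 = (x - 4)*(x^6 - 4*x^5 - 14*x^4 + 40*x^3 + 41*x^2 - 68*x - 60) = (x - 4)*(x - 2)*(x^5 - 2*x^4 - 18*x^3 + 4*x^2 + 49*x + 30) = (x - 4)*(x - 2)*(x + 1)*(x^4 - 3*x^3 - 15*x^2 + 19*x + 30) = (x - 4)*(x - 2)*(x + 1)^2*(x^3 - 4*x^2 - 11*x + 30) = (x - 5)*(x - 4)*(x - 2)*(x + 1)^2*(x^2 + x - 6) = (x - 5)*(x - 4)*(x - 2)*(x + 1)^2*(x + 3)*(x - 2)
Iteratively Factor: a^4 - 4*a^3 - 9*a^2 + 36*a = (a)*(a^3 - 4*a^2 - 9*a + 36) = a*(a - 3)*(a^2 - a - 12) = a*(a - 4)*(a - 3)*(a + 3)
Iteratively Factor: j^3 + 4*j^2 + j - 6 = (j + 2)*(j^2 + 2*j - 3) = (j - 1)*(j + 2)*(j + 3)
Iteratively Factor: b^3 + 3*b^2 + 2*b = (b + 2)*(b^2 + b) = (b + 1)*(b + 2)*(b)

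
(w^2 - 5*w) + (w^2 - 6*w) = 2*w^2 - 11*w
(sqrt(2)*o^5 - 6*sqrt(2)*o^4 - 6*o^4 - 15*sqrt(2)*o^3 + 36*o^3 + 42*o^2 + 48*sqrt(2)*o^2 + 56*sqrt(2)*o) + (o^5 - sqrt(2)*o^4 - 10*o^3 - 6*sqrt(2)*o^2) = o^5 + sqrt(2)*o^5 - 7*sqrt(2)*o^4 - 6*o^4 - 15*sqrt(2)*o^3 + 26*o^3 + 42*o^2 + 42*sqrt(2)*o^2 + 56*sqrt(2)*o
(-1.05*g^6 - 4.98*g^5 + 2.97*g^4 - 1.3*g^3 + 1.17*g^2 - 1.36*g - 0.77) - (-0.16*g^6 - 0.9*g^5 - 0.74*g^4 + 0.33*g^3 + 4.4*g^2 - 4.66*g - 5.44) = -0.89*g^6 - 4.08*g^5 + 3.71*g^4 - 1.63*g^3 - 3.23*g^2 + 3.3*g + 4.67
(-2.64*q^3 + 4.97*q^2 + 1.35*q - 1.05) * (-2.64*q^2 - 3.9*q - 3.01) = 6.9696*q^5 - 2.8248*q^4 - 15.0006*q^3 - 17.4527*q^2 + 0.0314999999999994*q + 3.1605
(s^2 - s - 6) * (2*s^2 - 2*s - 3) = 2*s^4 - 4*s^3 - 13*s^2 + 15*s + 18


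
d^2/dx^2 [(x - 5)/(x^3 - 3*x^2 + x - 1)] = 2*((x - 5)*(3*x^2 - 6*x + 1)^2 + (-3*x^2 + 6*x - 3*(x - 5)*(x - 1) - 1)*(x^3 - 3*x^2 + x - 1))/(x^3 - 3*x^2 + x - 1)^3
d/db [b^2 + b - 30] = 2*b + 1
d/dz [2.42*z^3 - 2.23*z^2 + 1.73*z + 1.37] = 7.26*z^2 - 4.46*z + 1.73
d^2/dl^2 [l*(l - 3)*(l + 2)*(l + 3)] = 12*l^2 + 12*l - 18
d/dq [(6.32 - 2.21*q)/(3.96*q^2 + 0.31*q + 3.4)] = (8.7516*q^2 - 50.0544*q - 9.4732)/(15.6816*q^4 + 2.4552*q^3 + 27.0241*q^2 + 2.108*q + 11.56)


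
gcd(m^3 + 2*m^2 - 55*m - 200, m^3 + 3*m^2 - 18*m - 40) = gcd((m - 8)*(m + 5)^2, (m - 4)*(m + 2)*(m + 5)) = m + 5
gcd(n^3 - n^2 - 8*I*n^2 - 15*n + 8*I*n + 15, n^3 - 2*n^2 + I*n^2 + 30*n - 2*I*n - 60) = n - 5*I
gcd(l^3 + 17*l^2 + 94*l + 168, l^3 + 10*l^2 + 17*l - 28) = l^2 + 11*l + 28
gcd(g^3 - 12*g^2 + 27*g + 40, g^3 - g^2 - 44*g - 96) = g - 8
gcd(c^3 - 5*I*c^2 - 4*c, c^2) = c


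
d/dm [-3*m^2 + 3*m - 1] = 3 - 6*m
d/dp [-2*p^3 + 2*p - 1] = 2 - 6*p^2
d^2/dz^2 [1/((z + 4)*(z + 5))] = 2*((z + 4)^2 + (z + 4)*(z + 5) + (z + 5)^2)/((z + 4)^3*(z + 5)^3)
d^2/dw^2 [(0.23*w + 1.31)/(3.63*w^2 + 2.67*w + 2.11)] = ((0.23*w + 1.31)*(7.26*w + 2.67)*(14.52*w + 5.34) - (5.0094*w + 10.7388)*(3.63*w^2 + 2.67*w + 2.11))/(3.63*w^2 + 2.67*w + 2.11)^3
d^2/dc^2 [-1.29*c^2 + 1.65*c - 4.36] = -2.58000000000000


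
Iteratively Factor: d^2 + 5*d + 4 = (d + 4)*(d + 1)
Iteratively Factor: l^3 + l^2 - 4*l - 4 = (l + 2)*(l^2 - l - 2) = (l + 1)*(l + 2)*(l - 2)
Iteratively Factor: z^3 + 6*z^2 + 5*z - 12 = (z + 3)*(z^2 + 3*z - 4) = (z - 1)*(z + 3)*(z + 4)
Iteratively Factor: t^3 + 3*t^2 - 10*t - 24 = (t + 4)*(t^2 - t - 6) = (t - 3)*(t + 4)*(t + 2)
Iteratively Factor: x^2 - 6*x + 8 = (x - 2)*(x - 4)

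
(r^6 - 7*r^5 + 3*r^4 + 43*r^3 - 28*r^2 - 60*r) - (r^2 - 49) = r^6 - 7*r^5 + 3*r^4 + 43*r^3 - 29*r^2 - 60*r + 49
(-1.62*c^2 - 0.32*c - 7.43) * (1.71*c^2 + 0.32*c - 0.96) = -2.7702*c^4 - 1.0656*c^3 - 11.2525*c^2 - 2.0704*c + 7.1328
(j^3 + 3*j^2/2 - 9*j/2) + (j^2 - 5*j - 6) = j^3 + 5*j^2/2 - 19*j/2 - 6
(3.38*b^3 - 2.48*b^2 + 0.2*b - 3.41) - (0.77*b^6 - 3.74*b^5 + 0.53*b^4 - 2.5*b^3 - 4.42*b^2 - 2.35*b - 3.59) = -0.77*b^6 + 3.74*b^5 - 0.53*b^4 + 5.88*b^3 + 1.94*b^2 + 2.55*b + 0.18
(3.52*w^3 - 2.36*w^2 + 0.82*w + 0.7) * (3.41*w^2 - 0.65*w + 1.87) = 12.0032*w^5 - 10.3356*w^4 + 10.9126*w^3 - 2.5592*w^2 + 1.0784*w + 1.309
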